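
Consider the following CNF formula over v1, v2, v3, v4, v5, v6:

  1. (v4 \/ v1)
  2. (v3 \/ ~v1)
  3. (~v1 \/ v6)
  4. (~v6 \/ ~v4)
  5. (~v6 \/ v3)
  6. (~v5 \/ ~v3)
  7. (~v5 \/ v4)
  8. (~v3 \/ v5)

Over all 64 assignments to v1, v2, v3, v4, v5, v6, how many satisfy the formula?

Satisfying assignments:
  v1=F v2=F v3=F v4=T v5=F v6=F
  v1=F v2=F v3=F v4=T v5=T v6=F
  v1=F v2=T v3=F v4=T v5=F v6=F
  v1=F v2=T v3=F v4=T v5=T v6=F
Count: 4.

4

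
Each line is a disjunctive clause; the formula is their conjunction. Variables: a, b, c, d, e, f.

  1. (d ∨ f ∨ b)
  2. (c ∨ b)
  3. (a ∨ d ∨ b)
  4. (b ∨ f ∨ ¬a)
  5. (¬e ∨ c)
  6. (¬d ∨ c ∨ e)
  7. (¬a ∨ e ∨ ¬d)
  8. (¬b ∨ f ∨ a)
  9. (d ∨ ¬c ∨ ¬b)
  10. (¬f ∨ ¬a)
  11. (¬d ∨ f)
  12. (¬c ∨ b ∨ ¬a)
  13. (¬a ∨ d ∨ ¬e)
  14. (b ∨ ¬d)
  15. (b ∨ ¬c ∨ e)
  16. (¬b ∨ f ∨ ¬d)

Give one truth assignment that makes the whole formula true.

Try a = True.
  then f is forced to False.
  then b is forced to True.
  then d is forced to False.
  then c is forced to False.
  then e is forced to False.
Every clause has at least one true literal under this assignment.

a=T  b=T  c=F  d=F  e=F  f=F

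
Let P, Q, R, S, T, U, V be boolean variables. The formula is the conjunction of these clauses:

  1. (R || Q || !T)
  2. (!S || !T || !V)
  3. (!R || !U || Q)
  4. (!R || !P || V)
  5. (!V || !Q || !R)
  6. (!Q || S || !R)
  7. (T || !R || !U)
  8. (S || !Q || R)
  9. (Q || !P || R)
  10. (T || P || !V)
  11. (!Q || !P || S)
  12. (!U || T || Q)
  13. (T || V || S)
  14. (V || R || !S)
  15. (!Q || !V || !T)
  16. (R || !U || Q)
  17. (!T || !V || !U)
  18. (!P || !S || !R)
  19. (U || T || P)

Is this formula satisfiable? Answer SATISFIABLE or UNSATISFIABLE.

SATISFIABLE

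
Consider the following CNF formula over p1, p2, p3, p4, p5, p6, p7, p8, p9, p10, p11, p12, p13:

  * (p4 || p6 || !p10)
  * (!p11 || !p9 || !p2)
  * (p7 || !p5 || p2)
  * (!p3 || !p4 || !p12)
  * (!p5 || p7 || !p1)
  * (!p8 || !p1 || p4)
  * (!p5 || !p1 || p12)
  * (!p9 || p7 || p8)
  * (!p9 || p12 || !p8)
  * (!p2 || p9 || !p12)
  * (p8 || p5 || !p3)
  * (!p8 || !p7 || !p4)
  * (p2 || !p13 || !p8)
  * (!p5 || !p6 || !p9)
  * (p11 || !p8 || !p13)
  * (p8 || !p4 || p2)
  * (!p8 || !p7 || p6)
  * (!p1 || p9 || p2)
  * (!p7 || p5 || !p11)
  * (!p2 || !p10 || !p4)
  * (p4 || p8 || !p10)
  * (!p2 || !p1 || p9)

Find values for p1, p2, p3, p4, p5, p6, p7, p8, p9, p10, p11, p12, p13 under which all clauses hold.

p1 occurs only negated in the remaining clauses — set p1 = False.
p10 occurs only negated in the remaining clauses — set p10 = False.
Branch on p2: take p2 = True.
Set p3 = True and propagate.
The remaining clauses are satisfied by p4 = False, p5 = False, p6 = True, p7 = True, p8 = True, p9 = True, p11 = False, p12 = True, p13 = False.

p1=False, p2=True, p3=True, p4=False, p5=False, p6=True, p7=True, p8=True, p9=True, p10=False, p11=False, p12=True, p13=False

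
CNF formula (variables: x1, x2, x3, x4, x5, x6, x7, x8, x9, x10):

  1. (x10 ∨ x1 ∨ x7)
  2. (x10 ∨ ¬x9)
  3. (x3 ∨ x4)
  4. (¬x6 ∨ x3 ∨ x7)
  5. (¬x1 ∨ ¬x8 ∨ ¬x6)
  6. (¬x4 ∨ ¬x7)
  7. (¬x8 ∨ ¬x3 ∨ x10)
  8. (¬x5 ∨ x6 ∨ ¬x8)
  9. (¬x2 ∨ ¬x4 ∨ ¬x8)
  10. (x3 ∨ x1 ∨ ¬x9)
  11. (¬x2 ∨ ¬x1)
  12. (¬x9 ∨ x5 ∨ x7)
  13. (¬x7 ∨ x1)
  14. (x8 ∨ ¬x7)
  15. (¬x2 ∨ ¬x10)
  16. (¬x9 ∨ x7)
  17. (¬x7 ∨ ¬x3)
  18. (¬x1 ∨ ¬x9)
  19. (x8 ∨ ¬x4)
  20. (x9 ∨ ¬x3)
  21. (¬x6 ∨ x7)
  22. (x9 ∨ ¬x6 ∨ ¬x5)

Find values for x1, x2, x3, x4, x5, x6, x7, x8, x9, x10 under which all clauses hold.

x1=1, x2=0, x3=0, x4=1, x5=0, x6=0, x7=0, x8=1, x9=0, x10=0

Pure literal: x2 appears only negated; assign x2 = False.
Branch on x1: take x1 = True.
  then x9 is forced to False.
  then x3 is forced to False.
  then x4 is forced to True.
  then x7 is forced to False.
  then x6 is forced to False.
  then x8 is forced to True.
  then x5 is forced to False.
x10 is now unconstrained; take x10 = False.
Every clause has at least one true literal under this assignment.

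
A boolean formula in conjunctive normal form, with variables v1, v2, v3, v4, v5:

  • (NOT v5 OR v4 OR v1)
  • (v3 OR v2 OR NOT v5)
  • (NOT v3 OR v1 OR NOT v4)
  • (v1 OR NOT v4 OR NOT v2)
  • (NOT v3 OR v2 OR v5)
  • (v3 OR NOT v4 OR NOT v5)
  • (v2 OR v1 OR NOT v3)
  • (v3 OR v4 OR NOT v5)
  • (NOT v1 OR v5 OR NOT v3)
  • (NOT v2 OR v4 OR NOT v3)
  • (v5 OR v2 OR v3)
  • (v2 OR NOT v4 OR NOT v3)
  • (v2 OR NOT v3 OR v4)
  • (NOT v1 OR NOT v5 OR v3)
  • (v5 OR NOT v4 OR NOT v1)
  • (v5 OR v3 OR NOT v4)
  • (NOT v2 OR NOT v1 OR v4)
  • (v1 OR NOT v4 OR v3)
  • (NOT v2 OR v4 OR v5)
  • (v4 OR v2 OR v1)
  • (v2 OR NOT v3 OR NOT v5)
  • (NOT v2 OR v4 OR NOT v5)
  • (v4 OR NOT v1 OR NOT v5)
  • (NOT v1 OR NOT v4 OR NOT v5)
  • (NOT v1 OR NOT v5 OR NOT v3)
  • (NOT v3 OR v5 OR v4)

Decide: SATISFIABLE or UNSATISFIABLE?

UNSATISFIABLE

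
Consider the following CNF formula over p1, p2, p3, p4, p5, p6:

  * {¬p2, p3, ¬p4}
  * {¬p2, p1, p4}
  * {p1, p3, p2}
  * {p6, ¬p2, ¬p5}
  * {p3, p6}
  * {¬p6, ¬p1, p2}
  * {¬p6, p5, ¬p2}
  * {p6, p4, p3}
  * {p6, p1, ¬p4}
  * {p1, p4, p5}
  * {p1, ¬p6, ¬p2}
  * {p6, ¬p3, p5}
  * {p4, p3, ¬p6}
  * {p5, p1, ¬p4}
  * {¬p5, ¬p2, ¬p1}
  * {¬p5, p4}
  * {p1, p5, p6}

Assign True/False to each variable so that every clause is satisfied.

Set p1 = True and propagate.
Try p2 = False.
  then p6 is forced to False.
  then p3 is forced to True.
  then p5 is forced to True.
  then p4 is forced to True.
Check each clause:
  1. {¬p4, ¬p2, p3} — p3 is true.
  2. {¬p2, p1, p4} — p1 is true.
  3. {p3, p1, p2} — p1 is true.
  4. {p6, ¬p2, ¬p5} — ¬p2 is true.
  5. {p3, p6} — p3 is true.
  6. {p2, ¬p1, ¬p6} — ¬p6 is true.
  7. {¬p2, p5, ¬p6} — ¬p6 is true.
  8. {p3, p6, p4} — p3 is true.
  9. {p1, p6, ¬p4} — p1 is true.
  10. {p4, p1, p5} — p1 is true.
  11. {¬p6, p1, ¬p2} — p1 is true.
  12. {p6, p5, ¬p3} — p5 is true.
  13. {p3, p4, ¬p6} — ¬p6 is true.
  14. {¬p4, p1, p5} — p1 is true.
  15. {¬p5, ¬p1, ¬p2} — ¬p2 is true.
  16. {p4, ¬p5} — p4 is true.
  17. {p1, p6, p5} — p1 is true.

p1 = T, p2 = F, p3 = T, p4 = T, p5 = T, p6 = F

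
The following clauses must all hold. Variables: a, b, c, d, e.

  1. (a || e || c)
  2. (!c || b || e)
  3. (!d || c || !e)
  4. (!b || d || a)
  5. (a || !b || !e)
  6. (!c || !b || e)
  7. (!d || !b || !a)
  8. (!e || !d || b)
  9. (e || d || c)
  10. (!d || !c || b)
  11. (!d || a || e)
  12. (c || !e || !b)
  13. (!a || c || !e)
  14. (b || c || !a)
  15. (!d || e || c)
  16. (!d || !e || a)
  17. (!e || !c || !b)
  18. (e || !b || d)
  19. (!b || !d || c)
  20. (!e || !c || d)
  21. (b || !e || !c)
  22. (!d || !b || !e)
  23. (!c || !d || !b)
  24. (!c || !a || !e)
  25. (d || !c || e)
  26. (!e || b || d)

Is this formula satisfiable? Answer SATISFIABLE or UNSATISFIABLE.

UNSATISFIABLE

e = True:
  b = True:
    propagation gives a=True, d=False, c=True; an empty clause results — contradiction.
  b = False:
    propagation gives d=False; an empty clause results — contradiction.
e = False:
  c = True:
    propagation gives b=True; an empty clause results — contradiction.
  c = False:
    propagation gives a=True, d=True; an empty clause results — contradiction.
Every branch closes, so no satisfying assignment exists.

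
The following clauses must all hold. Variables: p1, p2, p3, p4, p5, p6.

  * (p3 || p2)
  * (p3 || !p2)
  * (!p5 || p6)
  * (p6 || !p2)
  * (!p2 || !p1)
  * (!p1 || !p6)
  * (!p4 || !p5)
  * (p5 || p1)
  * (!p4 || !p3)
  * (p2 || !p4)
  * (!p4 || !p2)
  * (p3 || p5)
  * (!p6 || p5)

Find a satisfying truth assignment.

Pure literal: p4 appears only negated; assign p4 = False.
Set p1 = False and propagate.
  then p5 is forced to True.
  then p6 is forced to True.
Branch on p2: take p2 = False.
  then p3 is forced to True.
Every clause has at least one true literal under this assignment.

p1 = False, p2 = False, p3 = True, p4 = False, p5 = True, p6 = True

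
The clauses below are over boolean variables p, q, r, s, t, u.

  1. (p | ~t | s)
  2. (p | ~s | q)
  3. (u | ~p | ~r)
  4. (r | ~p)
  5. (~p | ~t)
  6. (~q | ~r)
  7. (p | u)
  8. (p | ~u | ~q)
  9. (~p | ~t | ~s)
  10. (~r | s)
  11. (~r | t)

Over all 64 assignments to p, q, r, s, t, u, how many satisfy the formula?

The models are:
  p=F q=F r=F s=F t=F u=T
That's 1 in total.

1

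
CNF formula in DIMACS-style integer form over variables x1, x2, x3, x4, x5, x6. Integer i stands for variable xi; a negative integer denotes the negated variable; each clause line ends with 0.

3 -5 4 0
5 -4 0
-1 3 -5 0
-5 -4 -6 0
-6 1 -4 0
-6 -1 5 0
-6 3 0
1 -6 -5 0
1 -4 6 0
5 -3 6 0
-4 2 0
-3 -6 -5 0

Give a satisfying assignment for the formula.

Try x1 = False.
For the remaining variables, x2 = False, x3 = True, x4 = False, x5 = True, x6 = False works.

x1 = False, x2 = False, x3 = True, x4 = False, x5 = True, x6 = False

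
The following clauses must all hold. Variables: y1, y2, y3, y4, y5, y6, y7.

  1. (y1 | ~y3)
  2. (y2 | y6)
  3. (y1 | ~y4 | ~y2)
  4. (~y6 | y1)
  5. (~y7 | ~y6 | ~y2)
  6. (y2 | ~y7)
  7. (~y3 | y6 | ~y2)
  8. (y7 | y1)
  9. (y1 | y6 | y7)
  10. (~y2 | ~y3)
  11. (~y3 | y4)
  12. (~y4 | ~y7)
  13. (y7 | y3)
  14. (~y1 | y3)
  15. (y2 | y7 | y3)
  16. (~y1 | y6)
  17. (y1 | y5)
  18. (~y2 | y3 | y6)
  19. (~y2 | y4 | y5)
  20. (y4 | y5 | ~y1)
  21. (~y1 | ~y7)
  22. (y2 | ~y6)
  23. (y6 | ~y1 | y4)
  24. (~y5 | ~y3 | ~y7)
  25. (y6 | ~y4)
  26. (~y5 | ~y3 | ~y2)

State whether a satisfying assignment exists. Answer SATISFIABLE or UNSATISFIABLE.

UNSATISFIABLE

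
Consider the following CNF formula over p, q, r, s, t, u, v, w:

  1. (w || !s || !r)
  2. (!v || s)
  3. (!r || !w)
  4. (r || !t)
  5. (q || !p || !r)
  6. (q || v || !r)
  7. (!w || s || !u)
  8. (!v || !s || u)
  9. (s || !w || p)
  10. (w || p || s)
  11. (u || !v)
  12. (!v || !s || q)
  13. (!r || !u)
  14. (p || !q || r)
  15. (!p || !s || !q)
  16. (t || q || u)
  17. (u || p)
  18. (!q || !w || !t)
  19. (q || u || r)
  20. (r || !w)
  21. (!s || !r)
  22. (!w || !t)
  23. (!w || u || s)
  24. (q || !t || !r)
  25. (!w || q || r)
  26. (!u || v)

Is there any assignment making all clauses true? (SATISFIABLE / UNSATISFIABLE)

SATISFIABLE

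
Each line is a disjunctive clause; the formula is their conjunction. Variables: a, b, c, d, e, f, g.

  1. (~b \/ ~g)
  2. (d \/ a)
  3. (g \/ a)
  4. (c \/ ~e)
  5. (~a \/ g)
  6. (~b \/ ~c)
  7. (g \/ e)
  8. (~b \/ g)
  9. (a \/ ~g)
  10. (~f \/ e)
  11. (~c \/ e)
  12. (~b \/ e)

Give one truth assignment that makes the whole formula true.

b occurs only negated in the remaining clauses — set b = False.
d occurs only positively in the remaining clauses — set d = True.
Set a = True and propagate.
  then g is forced to True.
The remaining clauses are satisfied by c = True, e = True, f = False.
Check each clause:
  1. (~b \/ ~g) — ~b is true.
  2. (a \/ d) — a is true.
  3. (a \/ g) — a is true.
  4. (~e \/ c) — c is true.
  5. (~a \/ g) — g is true.
  6. (~b \/ ~c) — ~b is true.
  7. (e \/ g) — e is true.
  8. (~b \/ g) — ~b is true.
  9. (~g \/ a) — a is true.
  10. (e \/ ~f) — ~f is true.
  11. (~c \/ e) — e is true.
  12. (e \/ ~b) — e is true.

a=True, b=False, c=True, d=True, e=True, f=False, g=True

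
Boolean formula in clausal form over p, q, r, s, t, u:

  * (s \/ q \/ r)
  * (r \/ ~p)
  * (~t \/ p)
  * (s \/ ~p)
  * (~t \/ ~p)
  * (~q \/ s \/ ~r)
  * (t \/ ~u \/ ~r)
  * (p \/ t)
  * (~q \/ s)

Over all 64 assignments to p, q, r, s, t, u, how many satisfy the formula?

2

The models are:
  p=T q=F r=T s=T t=F u=F
  p=T q=T r=T s=T t=F u=F
That's 2 in total.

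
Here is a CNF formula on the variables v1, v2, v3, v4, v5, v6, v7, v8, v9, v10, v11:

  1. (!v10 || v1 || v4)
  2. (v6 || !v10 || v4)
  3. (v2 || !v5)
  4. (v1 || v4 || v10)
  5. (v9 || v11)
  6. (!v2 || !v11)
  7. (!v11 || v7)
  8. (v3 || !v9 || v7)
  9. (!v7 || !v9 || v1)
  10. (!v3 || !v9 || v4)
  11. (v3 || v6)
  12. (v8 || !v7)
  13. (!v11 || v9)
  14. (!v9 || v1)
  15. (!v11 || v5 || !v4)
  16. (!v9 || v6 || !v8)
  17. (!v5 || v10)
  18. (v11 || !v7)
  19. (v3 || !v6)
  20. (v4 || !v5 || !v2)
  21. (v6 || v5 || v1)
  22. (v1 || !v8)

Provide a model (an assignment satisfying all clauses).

v1=True, v2=False, v3=True, v4=True, v5=False, v6=True, v7=False, v8=False, v9=True, v10=True, v11=False

Pure literal: v1 appears only positively; assign v1 = True.
Set v2 = False and propagate.
  then v5 is forced to False.
Try v3 = True.
For the remaining variables, v4 = True, v6 = True, v7 = False, v8 = False, v9 = True, v10 = True, v11 = False works.
Check each clause:
  1. (!v10 || v1 || v4) — v1 is true.
  2. (v4 || !v10 || v6) — v4 is true.
  3. (!v5 || v2) — !v5 is true.
  4. (v1 || v4 || v10) — v1 is true.
  5. (v9 || v11) — v9 is true.
  6. (!v2 || !v11) — !v11 is true.
  7. (!v11 || v7) — !v11 is true.
  8. (v7 || !v9 || v3) — v3 is true.
  9. (!v9 || v1 || !v7) — v1 is true.
  10. (!v9 || !v3 || v4) — v4 is true.
  11. (v3 || v6) — v3 is true.
  12. (!v7 || v8) — !v7 is true.
  13. (v9 || !v11) — v9 is true.
  14. (v1 || !v9) — v1 is true.
  15. (!v11 || v5 || !v4) — !v11 is true.
  16. (!v8 || v6 || !v9) — !v8 is true.
  17. (v10 || !v5) — v10 is true.
  18. (v11 || !v7) — !v7 is true.
  19. (!v6 || v3) — v3 is true.
  20. (!v2 || !v5 || v4) — !v5 is true.
  21. (v5 || v1 || v6) — v1 is true.
  22. (v1 || !v8) — !v8 is true.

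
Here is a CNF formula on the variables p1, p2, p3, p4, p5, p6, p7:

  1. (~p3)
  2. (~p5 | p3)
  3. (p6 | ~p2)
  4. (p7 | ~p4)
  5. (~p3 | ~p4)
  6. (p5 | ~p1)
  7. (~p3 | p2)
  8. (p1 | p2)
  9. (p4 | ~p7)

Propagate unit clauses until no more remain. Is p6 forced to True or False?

(~p3) stands alone — p3 = False.
(~p5 | p3): since p3 = False, the clause reduces to (~p5). p5 = False.
From (p5 | ~p1) and p5 = False: p1 = False.
(p2 | p1): since p1 = False, the clause reduces to (p2). p2 = True.
In (~p2 | p6), ~p2 is now false; p6 must hold, so p6 = True.

True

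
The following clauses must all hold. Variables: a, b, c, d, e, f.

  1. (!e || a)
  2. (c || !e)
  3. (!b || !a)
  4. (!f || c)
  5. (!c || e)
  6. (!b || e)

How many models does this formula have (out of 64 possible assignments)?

Case analysis on e and c:
  e=1, c=1: remaining (a,b,d,f) ∈ {(1,0,0,0); (1,0,0,1); (1,0,1,0); (1,0,1,1)} — 4.
  e=1, c=0: a clause becomes empty — 0.
  e=0, c=1: a clause becomes empty — 0.
  e=0, c=0: remaining (a,b,d,f) ∈ {(0,0,0,0); (0,0,1,0); (1,0,0,0); (1,0,1,0)} — 4.
Total: 4 + 0 + 0 + 4 = 8.

8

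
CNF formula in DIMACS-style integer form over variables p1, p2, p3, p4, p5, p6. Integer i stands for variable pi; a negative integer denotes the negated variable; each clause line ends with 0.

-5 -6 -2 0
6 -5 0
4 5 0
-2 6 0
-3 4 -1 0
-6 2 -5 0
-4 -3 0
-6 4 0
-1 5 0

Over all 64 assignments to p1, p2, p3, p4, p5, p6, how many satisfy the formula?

The models are:
  p1=F p2=F p3=F p4=T p5=F p6=F
  p1=F p2=F p3=F p4=T p5=F p6=T
  p1=F p2=T p3=F p4=T p5=F p6=T
Count: 3.

3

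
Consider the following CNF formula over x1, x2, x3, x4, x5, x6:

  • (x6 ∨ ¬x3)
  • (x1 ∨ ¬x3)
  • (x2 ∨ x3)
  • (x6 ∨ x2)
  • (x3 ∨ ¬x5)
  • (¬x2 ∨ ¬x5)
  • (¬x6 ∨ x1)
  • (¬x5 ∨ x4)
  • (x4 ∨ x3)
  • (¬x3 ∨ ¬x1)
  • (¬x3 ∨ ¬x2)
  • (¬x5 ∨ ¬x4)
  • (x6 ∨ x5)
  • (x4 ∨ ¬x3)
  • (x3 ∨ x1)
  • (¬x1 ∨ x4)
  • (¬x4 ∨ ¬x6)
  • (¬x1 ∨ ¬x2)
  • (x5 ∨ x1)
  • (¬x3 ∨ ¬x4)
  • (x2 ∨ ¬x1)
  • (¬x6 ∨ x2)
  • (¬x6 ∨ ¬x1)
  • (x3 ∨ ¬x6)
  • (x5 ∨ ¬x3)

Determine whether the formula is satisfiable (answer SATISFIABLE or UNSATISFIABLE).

x3 = True:
  propagation gives x6=True, x1=True; an empty clause results — contradiction.
x3 = False:
  propagation gives x2=True, x5=False, x4=True, x6=True; an empty clause results — contradiction.
Every branch closes, so no satisfying assignment exists.

UNSATISFIABLE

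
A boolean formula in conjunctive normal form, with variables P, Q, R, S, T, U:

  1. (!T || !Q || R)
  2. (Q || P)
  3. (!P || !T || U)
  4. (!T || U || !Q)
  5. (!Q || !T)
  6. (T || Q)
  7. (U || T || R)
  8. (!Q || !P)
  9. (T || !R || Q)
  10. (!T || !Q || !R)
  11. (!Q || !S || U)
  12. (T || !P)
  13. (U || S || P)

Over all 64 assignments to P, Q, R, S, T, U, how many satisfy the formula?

8

Case analysis on Q and T:
  Q=T, T=T: a clause becomes empty — 0.
  Q=T, T=F: remaining (P,R,S,U) ∈ {(F,F,F,T); (F,F,T,T); (F,T,F,T); (F,T,T,T)} — 4.
  Q=F, T=T: remaining (P,R,S,U) ∈ {(T,F,F,T); (T,F,T,T); (T,T,F,T); (T,T,T,T)} — 4.
  Q=F, T=F: a clause becomes empty — 0.
Total: 0 + 4 + 4 + 0 = 8.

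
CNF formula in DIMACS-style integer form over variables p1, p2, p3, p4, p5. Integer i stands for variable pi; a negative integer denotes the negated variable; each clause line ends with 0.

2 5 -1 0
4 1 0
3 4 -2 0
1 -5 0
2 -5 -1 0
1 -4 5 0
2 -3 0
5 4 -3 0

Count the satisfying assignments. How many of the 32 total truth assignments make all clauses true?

5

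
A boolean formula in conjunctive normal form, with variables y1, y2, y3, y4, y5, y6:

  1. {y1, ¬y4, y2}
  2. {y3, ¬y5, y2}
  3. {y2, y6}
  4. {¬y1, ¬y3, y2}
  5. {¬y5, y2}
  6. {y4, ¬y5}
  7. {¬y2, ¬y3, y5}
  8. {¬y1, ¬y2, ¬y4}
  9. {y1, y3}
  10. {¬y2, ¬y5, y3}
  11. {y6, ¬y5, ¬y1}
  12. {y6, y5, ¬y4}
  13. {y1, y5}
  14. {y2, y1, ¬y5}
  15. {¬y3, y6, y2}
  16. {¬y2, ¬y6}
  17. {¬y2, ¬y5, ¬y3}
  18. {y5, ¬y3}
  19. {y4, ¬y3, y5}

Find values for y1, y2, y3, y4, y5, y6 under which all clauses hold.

Try y1 = True.
Branch on y2: take y2 = True.
  then y4 is forced to False.
  then y5 is forced to False.
  then y3 is forced to False.
  then y6 is forced to False.

y1=T, y2=T, y3=F, y4=F, y5=F, y6=F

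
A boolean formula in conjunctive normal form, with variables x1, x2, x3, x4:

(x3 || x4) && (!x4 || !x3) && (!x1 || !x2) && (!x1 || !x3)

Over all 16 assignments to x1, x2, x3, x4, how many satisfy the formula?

The models are:
  x1=F x2=F x3=F x4=T
  x1=F x2=F x3=T x4=F
  x1=F x2=T x3=F x4=T
  x1=F x2=T x3=T x4=F
  x1=T x2=F x3=F x4=T
Count: 5.

5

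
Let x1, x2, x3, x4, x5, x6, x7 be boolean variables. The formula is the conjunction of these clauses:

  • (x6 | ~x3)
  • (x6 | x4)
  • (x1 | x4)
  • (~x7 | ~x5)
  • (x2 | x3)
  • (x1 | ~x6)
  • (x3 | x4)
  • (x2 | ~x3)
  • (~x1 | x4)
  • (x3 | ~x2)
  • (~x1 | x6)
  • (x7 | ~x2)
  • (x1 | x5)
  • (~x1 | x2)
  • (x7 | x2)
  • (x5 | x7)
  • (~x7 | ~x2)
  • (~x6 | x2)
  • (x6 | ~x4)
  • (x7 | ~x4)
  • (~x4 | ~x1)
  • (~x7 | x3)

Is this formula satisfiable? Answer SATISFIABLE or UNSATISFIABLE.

x2 = True:
  propagation gives x3=True, x6=True, x1=True, x4=True; an empty clause results — contradiction.
x2 = False:
  propagation gives x3=True; an empty clause results — contradiction.
Every branch closes, so no satisfying assignment exists.

UNSATISFIABLE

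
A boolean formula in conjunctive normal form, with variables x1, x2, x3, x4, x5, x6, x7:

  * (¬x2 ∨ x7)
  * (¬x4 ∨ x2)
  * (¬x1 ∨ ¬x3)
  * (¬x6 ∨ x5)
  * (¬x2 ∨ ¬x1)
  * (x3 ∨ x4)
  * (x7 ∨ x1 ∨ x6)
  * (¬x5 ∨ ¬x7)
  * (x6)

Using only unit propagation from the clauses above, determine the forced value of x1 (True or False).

False

(x6) is a unit clause: x6 = True.
From (x5 ∨ ¬x6) and x6 = True: x5 = True.
From (¬x5 ∨ ¬x7) and x5 = True: x7 = False.
(¬x2 ∨ x7) with x7 = False leaves only ¬x2, so x2 = False.
(x2 ∨ ¬x4): since x2 = False, the clause reduces to (¬x4). x4 = False.
From (x4 ∨ x3) and x4 = False: x3 = True.
(¬x3 ∨ ¬x1) with x3 = True leaves only ¬x1, so x1 = False.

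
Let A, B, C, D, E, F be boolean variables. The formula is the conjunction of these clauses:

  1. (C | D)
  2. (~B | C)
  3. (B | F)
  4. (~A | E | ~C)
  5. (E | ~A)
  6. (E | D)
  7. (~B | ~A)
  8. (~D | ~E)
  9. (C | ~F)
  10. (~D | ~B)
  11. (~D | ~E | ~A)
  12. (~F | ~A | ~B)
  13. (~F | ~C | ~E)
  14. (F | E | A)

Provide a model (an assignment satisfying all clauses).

A = F, B = T, C = T, D = F, E = T, F = F

Check each clause:
  1. (C | D) — C is true.
  2. (~B | C) — C is true.
  3. (B | F) — B is true.
  4. (~C | E | ~A) — E is true.
  5. (E | ~A) — E is true.
  6. (D | E) — E is true.
  7. (~A | ~B) — ~A is true.
  8. (~E | ~D) — ~D is true.
  9. (~F | C) — ~F is true.
  10. (~D | ~B) — ~D is true.
  11. (~E | ~A | ~D) — ~D is true.
  12. (~F | ~B | ~A) — ~F is true.
  13. (~F | ~C | ~E) — ~F is true.
  14. (A | E | F) — E is true.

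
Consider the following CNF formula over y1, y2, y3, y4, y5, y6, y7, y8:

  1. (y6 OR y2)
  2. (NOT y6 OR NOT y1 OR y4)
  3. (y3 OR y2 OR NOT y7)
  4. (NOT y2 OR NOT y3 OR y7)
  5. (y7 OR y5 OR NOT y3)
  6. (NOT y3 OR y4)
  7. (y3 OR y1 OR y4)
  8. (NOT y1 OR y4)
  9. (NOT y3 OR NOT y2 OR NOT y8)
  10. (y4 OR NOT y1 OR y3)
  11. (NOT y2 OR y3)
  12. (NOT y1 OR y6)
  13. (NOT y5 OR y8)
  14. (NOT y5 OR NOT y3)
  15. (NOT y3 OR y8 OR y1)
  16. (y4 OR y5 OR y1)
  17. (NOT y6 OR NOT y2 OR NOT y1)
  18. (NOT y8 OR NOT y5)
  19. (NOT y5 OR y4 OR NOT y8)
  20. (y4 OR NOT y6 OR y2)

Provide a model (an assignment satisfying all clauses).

y1 = T, y2 = F, y3 = F, y4 = T, y5 = F, y6 = T, y7 = F, y8 = F

y4 occurs only positively in the remaining clauses — set y4 = True.
Try y1 = True.
  then y6 is forced to True.
  then y2 is forced to False.
Set y3 = False and propagate.
  then y7 is forced to False.
Set y5 = False and propagate.
y8 is now unconstrained; take y8 = False.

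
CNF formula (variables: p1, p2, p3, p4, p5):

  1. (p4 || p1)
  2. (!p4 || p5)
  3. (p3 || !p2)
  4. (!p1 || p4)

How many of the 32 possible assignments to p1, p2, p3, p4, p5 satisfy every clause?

6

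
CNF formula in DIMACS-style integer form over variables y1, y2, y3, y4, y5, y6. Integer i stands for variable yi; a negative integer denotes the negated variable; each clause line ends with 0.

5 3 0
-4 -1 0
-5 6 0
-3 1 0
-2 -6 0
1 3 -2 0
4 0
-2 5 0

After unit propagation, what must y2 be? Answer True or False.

(y4) stands alone — y4 = True.
(!y1 || !y4): since y4 = True, the clause reduces to (!y1). y1 = False.
(y1 || !y3): since y1 = False, the clause reduces to (!y3). y3 = False.
(y3 || y5): since y3 = False, the clause reduces to (y5). y5 = True.
(!y5 || y6): since y5 = True, the clause reduces to (y6). y6 = True.
In (!y6 || !y2), !y6 is now false; !y2 must hold, so y2 = False.

False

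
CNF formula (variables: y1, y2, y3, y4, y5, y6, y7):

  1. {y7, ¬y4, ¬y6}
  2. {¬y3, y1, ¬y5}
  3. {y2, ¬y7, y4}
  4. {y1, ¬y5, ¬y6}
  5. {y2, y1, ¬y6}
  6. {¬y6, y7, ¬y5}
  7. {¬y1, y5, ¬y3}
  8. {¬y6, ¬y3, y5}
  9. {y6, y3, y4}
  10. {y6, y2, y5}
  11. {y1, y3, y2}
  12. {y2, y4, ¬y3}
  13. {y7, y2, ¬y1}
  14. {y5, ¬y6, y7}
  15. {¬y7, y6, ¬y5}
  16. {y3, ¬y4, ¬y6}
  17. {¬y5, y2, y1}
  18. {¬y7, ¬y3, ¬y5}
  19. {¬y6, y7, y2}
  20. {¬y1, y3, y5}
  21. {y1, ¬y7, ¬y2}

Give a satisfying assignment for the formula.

y1 = True, y2 = True, y3 = False, y4 = True, y5 = True, y6 = False, y7 = False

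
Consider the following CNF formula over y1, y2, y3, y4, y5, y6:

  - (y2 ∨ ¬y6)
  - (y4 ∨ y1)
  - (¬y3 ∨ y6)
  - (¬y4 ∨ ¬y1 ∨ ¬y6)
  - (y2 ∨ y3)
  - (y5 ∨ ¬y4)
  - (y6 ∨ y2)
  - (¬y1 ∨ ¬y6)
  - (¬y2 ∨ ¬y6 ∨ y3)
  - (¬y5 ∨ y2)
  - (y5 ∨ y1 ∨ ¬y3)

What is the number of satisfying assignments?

Satisfying assignments:
  y1=0 y2=1 y3=0 y4=1 y5=1 y6=0
  y1=0 y2=1 y3=1 y4=1 y5=1 y6=1
  y1=1 y2=1 y3=0 y4=0 y5=0 y6=0
  y1=1 y2=1 y3=0 y4=0 y5=1 y6=0
  y1=1 y2=1 y3=0 y4=1 y5=1 y6=0
That's 5 in total.

5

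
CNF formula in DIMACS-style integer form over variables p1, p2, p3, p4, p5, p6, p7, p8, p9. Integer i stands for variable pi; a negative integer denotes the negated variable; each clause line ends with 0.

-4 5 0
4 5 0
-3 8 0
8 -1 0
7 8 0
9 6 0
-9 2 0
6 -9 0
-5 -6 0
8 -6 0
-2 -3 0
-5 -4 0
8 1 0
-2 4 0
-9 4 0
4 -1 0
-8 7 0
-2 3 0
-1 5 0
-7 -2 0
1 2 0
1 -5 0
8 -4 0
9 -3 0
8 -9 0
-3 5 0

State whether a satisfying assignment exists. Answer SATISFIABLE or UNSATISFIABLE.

UNSATISFIABLE

p8 = True:
  propagation gives p7=True, p2=False, p9=False, p6=True; an empty clause results — contradiction.
p8 = False:
  propagation gives p3=False, p1=False; an empty clause results — contradiction.
Every branch closes, so no satisfying assignment exists.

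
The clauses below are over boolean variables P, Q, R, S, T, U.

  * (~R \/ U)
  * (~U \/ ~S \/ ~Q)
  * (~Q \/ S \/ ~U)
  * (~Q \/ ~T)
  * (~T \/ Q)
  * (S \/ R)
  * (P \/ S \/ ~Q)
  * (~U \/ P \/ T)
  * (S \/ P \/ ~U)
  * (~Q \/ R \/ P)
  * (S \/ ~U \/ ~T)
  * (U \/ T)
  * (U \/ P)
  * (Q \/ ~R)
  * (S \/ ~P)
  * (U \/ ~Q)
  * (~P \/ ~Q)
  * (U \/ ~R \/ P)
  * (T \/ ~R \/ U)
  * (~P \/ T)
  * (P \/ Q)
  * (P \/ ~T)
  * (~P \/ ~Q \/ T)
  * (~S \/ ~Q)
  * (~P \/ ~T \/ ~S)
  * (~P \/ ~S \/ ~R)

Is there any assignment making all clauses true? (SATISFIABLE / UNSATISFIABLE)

UNSATISFIABLE

P = True:
  propagation gives S=True, Q=False, T=False; an empty clause results — contradiction.
P = False:
  propagation gives U=True, T=True; an empty clause results — contradiction.
Every branch closes, so no satisfying assignment exists.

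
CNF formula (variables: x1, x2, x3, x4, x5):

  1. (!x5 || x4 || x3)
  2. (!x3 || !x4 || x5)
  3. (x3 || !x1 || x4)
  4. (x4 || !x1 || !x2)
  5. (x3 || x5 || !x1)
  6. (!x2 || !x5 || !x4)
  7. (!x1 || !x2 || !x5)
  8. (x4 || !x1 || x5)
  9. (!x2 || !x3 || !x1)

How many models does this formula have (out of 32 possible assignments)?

Split on x1, then x4.
  x1=1, x4=1: remaining (x2,x3,x5) ∈ {(0,0,1); (0,1,1)} — 2.
  x1=1, x4=0: remaining (x2,x3,x5) ∈ {(0,1,1)} — 1.
  x1=0, x4=1: remaining (x2,x3,x5) ∈ {(0,0,0); (0,0,1); (0,1,1); (1,0,0)} — 4.
  x1=0, x4=0: x2 free; 3 ways for (x3,x5) × 2^1 = 6.
Total: 2 + 1 + 4 + 6 = 13.

13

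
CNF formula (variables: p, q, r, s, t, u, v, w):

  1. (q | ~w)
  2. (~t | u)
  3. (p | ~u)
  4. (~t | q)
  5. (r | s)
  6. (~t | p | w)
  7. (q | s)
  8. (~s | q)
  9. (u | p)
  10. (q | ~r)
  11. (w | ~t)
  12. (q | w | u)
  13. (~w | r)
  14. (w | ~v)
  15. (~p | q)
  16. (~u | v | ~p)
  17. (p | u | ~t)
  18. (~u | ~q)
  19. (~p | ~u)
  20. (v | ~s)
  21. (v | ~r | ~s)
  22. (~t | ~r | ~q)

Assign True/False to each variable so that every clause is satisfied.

p = T, q = T, r = T, s = F, t = F, u = F, v = F, w = T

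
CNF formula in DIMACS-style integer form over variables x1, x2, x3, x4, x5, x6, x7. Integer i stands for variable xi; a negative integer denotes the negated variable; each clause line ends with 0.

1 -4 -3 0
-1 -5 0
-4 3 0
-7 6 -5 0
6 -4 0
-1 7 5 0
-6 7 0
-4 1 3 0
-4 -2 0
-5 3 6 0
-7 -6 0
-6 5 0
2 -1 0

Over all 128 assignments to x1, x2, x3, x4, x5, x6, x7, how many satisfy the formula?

12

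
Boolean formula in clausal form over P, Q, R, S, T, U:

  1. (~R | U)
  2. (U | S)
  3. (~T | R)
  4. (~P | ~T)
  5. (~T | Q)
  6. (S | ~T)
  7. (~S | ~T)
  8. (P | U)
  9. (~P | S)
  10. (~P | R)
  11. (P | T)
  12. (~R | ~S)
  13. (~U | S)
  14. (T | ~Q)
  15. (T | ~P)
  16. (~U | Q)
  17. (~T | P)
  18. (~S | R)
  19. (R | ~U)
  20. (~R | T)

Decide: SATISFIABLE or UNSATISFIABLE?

UNSATISFIABLE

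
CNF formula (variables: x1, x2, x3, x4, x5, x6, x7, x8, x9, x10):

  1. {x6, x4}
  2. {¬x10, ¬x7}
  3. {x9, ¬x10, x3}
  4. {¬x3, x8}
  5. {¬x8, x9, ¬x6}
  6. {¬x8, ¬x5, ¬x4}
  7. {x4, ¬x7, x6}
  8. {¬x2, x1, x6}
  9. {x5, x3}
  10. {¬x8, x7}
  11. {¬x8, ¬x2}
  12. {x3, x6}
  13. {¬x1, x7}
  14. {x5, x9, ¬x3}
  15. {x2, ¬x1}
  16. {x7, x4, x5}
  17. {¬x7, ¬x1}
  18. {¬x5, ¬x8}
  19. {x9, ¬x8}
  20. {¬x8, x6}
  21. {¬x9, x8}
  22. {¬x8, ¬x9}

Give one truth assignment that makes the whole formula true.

x1 = F  x2 = F  x3 = F  x4 = F  x5 = T  x6 = T  x7 = F  x8 = F  x9 = F  x10 = F

Check each clause:
  1. {x4, x6} — x6 is true.
  2. {¬x7, ¬x10} — ¬x7 is true.
  3. {¬x10, x3, x9} — ¬x10 is true.
  4. {¬x3, x8} — ¬x3 is true.
  5. {¬x6, x9, ¬x8} — ¬x8 is true.
  6. {¬x5, ¬x4, ¬x8} — ¬x8 is true.
  7. {x6, ¬x7, x4} — ¬x7 is true.
  8. {x6, x1, ¬x2} — x6 is true.
  9. {x5, x3} — x5 is true.
  10. {x7, ¬x8} — ¬x8 is true.
  11. {¬x8, ¬x2} — ¬x8 is true.
  12. {x6, x3} — x6 is true.
  13. {¬x1, x7} — ¬x1 is true.
  14. {x5, ¬x3, x9} — x5 is true.
  15. {x2, ¬x1} — ¬x1 is true.
  16. {x5, x7, x4} — x5 is true.
  17. {¬x1, ¬x7} — ¬x7 is true.
  18. {¬x5, ¬x8} — ¬x8 is true.
  19. {¬x8, x9} — ¬x8 is true.
  20. {x6, ¬x8} — ¬x8 is true.
  21. {¬x9, x8} — ¬x9 is true.
  22. {¬x9, ¬x8} — ¬x8 is true.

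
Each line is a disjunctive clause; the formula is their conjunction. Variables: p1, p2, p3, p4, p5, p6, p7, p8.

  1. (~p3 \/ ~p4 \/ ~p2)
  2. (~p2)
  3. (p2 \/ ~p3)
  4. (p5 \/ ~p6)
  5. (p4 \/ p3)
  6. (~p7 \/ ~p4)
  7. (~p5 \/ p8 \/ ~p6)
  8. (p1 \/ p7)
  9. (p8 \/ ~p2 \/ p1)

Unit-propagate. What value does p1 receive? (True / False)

True

(~p2) is a unit clause: p2 = False.
(p2 \/ ~p3) with p2 = False leaves only ~p3, so p3 = False.
(p4 \/ p3) with p3 = False leaves only p4, so p4 = True.
(~p7 \/ ~p4): since p4 = True, the clause reduces to (~p7). p7 = False.
In (p7 \/ p1), p7 is now false; p1 must hold, so p1 = True.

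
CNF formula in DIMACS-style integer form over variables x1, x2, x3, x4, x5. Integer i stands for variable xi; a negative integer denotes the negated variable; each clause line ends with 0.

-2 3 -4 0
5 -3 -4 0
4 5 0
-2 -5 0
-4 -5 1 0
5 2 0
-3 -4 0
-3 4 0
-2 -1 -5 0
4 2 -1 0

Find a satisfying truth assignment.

x1=1  x2=0  x3=0  x4=1  x5=1

Check each clause:
  1. {x3, ¬x2, ¬x4} — ¬x2 is true.
  2. {x5, ¬x4, ¬x3} — ¬x3 is true.
  3. {x5, x4} — x4 is true.
  4. {¬x5, ¬x2} — ¬x2 is true.
  5. {¬x4, ¬x5, x1} — x1 is true.
  6. {x2, x5} — x5 is true.
  7. {¬x3, ¬x4} — ¬x3 is true.
  8. {¬x3, x4} — x4 is true.
  9. {¬x1, ¬x5, ¬x2} — ¬x2 is true.
  10. {x2, x4, ¬x1} — x4 is true.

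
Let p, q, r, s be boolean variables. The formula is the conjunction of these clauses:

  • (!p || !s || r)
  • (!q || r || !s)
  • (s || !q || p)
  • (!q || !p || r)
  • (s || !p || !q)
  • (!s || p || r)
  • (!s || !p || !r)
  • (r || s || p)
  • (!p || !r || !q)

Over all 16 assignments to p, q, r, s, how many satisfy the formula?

The models are:
  p=0 q=0 r=1 s=0
  p=0 q=0 r=1 s=1
  p=0 q=1 r=1 s=1
  p=1 q=0 r=0 s=0
  p=1 q=0 r=1 s=0
That's 5 in total.

5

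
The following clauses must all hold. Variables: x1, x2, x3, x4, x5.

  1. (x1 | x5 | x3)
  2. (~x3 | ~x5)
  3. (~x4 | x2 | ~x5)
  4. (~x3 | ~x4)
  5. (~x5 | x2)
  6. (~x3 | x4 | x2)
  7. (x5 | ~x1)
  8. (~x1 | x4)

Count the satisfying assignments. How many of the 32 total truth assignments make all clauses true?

4

Satisfying assignments:
  x1=0 x2=1 x3=0 x4=0 x5=1
  x1=0 x2=1 x3=0 x4=1 x5=1
  x1=0 x2=1 x3=1 x4=0 x5=0
  x1=1 x2=1 x3=0 x4=1 x5=1
That's 4 in total.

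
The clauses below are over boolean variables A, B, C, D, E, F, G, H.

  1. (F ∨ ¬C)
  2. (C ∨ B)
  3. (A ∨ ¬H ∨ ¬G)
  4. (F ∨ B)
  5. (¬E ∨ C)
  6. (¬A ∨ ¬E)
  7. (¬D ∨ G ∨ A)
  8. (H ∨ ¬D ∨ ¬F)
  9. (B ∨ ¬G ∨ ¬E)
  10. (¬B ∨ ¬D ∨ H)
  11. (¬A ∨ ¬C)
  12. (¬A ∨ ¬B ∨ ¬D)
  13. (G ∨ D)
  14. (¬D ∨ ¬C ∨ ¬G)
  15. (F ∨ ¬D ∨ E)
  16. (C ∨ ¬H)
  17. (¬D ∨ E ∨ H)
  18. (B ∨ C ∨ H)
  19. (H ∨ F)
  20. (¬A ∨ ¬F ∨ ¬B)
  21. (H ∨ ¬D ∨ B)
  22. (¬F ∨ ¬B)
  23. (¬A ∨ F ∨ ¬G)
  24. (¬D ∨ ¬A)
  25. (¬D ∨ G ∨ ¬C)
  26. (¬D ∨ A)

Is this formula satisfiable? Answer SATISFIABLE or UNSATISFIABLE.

SATISFIABLE

Try A = False.
  then D is forced to False.
  then G is forced to True.
  then H is forced to False.
  then F is forced to True.
  then B is forced to False.
  then C is forced to True.
  then E is forced to False.
Every clause has at least one true literal under this assignment.
So A = False  B = False  C = True  D = False  E = False  F = True  G = True  H = False is a satisfying assignment.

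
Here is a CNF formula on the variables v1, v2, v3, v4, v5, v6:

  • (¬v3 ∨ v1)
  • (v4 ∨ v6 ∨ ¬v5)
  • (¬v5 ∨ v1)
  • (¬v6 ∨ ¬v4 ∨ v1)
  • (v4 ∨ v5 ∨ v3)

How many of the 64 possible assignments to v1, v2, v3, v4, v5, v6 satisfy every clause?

Split on v1, then v4.
  v1=T, v4=T: v2, v3, v5, v6 free → 2^4 = 16.
  v1=T, v4=F: v2 free; 4 ways for (v3,v5,v6) × 2^1 = 8.
  v1=F, v4=T: remaining (v2,v3,v5,v6) ∈ {(F,F,F,F); (T,F,F,F)} — 2.
  v1=F, v4=F: a clause becomes empty — 0.
Total: 16 + 8 + 2 + 0 = 26.

26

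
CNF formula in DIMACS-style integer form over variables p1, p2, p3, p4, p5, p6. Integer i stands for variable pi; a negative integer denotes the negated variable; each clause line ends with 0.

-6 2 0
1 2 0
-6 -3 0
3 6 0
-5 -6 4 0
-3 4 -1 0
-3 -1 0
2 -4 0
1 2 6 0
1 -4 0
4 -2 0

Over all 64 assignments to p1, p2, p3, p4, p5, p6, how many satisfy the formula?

2

The models are:
  p1=1 p2=1 p3=0 p4=1 p5=0 p6=1
  p1=1 p2=1 p3=0 p4=1 p5=1 p6=1
Count: 2.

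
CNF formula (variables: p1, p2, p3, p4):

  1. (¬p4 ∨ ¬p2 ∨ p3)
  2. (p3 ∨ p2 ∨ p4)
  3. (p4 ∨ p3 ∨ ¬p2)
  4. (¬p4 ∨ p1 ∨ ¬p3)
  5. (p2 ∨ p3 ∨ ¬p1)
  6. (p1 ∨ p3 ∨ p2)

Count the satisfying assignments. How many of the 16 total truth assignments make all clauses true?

6

Satisfying assignments:
  p1=0 p2=0 p3=1 p4=0
  p1=0 p2=1 p3=1 p4=0
  p1=1 p2=0 p3=1 p4=0
  p1=1 p2=0 p3=1 p4=1
  p1=1 p2=1 p3=1 p4=0
  p1=1 p2=1 p3=1 p4=1
Count: 6.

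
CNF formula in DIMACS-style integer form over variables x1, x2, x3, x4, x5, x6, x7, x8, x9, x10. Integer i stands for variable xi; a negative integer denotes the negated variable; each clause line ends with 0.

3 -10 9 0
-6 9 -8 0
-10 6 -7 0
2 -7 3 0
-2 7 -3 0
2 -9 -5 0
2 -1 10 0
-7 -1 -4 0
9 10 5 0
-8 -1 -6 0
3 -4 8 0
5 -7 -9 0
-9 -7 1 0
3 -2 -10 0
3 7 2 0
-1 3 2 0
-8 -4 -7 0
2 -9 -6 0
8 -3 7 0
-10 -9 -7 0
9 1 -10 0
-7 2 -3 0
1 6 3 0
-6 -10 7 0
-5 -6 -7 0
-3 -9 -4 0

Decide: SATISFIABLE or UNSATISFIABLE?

SATISFIABLE

x4 occurs only negated in the remaining clauses — set x4 = False.
Try x1 = True.
For the remaining variables, x2 = True, x3 = True, x5 = False, x6 = True, x7 = True, x8 = False, x9 = False, x10 = True works.
So x1=T  x2=T  x3=T  x4=F  x5=F  x6=T  x7=T  x8=F  x9=F  x10=T is a satisfying assignment.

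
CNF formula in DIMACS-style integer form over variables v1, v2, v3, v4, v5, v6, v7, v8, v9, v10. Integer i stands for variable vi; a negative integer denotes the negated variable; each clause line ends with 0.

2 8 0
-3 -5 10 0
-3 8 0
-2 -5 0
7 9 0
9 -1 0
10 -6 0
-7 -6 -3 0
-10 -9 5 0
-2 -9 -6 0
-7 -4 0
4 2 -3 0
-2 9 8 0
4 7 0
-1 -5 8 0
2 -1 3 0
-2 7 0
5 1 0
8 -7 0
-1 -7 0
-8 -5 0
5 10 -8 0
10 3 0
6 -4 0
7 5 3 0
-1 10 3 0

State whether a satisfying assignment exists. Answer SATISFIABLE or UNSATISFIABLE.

UNSATISFIABLE

v3 = True:
  propagation gives v8=True, v5=False, v1=True, v9=True; an empty clause results — contradiction.
v3 = False:
  v7 = True:
    propagation gives v4=False, v8=True, v1=False, v5=True; an empty clause results — contradiction.
  v7 = False:
    propagation gives v9=True, v5=True, v2=False, v8=True; an empty clause results — contradiction.
Every branch closes, so no satisfying assignment exists.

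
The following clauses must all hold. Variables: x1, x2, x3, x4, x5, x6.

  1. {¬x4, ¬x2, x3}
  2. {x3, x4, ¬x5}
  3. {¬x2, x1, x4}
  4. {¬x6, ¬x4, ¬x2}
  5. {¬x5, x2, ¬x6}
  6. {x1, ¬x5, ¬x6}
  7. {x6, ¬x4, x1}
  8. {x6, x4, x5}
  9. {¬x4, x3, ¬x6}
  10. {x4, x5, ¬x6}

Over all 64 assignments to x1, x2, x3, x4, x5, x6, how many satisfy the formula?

12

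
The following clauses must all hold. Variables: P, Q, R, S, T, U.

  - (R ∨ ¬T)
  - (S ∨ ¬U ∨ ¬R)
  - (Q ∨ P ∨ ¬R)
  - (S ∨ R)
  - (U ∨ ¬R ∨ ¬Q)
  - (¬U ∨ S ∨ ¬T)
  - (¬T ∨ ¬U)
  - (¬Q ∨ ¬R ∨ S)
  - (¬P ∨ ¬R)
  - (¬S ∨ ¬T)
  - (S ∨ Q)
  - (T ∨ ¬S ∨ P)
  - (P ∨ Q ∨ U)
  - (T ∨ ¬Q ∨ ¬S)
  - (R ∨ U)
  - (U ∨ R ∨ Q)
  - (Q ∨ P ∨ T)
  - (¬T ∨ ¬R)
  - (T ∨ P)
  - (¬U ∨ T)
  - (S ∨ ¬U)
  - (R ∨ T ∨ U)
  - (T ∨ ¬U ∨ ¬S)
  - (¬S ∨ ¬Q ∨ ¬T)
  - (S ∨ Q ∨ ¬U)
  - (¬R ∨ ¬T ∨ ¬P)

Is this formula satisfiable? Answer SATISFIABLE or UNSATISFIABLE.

T = True:
  propagation gives R=True; an empty clause results — contradiction.
T = False:
  propagation gives P=True, R=False, S=True, Q=False; an empty clause results — contradiction.
Every branch closes, so no satisfying assignment exists.

UNSATISFIABLE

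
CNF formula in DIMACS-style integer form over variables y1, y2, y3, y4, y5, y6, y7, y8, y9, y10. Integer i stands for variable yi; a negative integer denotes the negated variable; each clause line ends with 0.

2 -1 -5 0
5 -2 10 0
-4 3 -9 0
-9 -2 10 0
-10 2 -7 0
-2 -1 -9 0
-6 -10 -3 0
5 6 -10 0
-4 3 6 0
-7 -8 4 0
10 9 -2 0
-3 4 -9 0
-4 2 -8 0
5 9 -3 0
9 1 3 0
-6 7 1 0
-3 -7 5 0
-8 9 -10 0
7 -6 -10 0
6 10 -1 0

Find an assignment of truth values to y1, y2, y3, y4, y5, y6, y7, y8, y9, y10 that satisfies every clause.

Pure literal: y8 appears only negated; assign y8 = False.
Set y1 = True and propagate.
The remaining clauses are satisfied by y2 = True, y3 = False, y4 = False, y5 = True, y6 = True, y7 = True, y9 = False, y10 = True.
Every clause has at least one true literal under this assignment.

y1=True, y2=True, y3=False, y4=False, y5=True, y6=True, y7=True, y8=False, y9=False, y10=True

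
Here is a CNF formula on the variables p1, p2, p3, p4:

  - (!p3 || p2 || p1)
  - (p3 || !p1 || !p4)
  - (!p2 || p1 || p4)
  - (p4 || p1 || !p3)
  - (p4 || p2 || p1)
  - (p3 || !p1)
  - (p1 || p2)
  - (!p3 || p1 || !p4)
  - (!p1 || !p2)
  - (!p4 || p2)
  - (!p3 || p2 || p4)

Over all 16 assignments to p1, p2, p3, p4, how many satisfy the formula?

1

Satisfying assignments:
  p1=0 p2=1 p3=0 p4=1
Count: 1.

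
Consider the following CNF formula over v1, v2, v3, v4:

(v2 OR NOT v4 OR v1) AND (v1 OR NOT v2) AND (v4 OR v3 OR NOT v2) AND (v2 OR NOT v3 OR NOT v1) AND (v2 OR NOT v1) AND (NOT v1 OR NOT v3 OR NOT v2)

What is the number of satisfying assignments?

3

Satisfying assignments:
  v1=0 v2=0 v3=0 v4=0
  v1=0 v2=0 v3=1 v4=0
  v1=1 v2=1 v3=0 v4=1
That's 3 in total.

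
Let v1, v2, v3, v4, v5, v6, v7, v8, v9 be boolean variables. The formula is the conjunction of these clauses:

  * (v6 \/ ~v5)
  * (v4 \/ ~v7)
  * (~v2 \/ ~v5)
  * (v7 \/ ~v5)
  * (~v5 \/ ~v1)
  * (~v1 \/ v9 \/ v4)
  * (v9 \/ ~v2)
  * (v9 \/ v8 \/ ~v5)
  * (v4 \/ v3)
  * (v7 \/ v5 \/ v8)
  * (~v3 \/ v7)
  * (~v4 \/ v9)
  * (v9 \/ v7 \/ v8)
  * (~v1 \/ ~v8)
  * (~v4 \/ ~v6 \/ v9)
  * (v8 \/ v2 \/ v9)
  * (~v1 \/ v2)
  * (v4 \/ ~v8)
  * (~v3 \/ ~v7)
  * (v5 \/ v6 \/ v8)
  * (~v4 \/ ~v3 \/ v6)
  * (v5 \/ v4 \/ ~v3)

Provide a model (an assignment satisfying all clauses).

Pure literal: v1 appears only negated; assign v1 = False.
Pure literal: v9 appears only positively; assign v9 = True.
Set v2 = False and propagate.
The remaining clauses are satisfied by v3 = False, v4 = True, v5 = False, v6 = False, v7 = False, v8 = True.
Every clause has at least one true literal under this assignment.

v1=False  v2=False  v3=False  v4=True  v5=False  v6=False  v7=False  v8=True  v9=True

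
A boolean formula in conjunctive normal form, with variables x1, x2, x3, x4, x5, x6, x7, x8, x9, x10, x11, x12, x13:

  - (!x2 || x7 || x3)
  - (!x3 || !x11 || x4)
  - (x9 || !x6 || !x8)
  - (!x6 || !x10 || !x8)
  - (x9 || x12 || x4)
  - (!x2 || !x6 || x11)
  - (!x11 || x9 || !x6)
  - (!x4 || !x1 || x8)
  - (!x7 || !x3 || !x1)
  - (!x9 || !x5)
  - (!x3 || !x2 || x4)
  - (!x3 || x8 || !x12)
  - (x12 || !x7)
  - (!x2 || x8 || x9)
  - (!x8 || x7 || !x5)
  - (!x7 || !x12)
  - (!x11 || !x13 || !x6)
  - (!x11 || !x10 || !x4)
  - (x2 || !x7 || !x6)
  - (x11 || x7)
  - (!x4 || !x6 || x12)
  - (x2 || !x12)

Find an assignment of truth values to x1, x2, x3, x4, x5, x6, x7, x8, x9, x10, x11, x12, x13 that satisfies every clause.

x1=F, x2=F, x3=F, x4=T, x5=F, x6=F, x7=F, x8=F, x9=T, x10=F, x11=T, x12=F, x13=F

Check each clause:
  1. (x3 || !x2 || x7) — !x2 is true.
  2. (x4 || !x3 || !x11) — !x3 is true.
  3. (x9 || !x6 || !x8) — !x8 is true.
  4. (!x10 || !x8 || !x6) — !x8 is true.
  5. (x4 || x9 || x12) — x9 is true.
  6. (x11 || !x6 || !x2) — !x6 is true.
  7. (!x11 || !x6 || x9) — x9 is true.
  8. (!x1 || x8 || !x4) — !x1 is true.
  9. (!x1 || !x7 || !x3) — !x7 is true.
  10. (!x9 || !x5) — !x5 is true.
  11. (!x3 || !x2 || x4) — x4 is true.
  12. (x8 || !x3 || !x12) — !x12 is true.
  13. (!x7 || x12) — !x7 is true.
  14. (!x2 || x8 || x9) — x9 is true.
  15. (x7 || !x5 || !x8) — !x8 is true.
  16. (!x7 || !x12) — !x7 is true.
  17. (!x13 || !x11 || !x6) — !x6 is true.
  18. (!x10 || !x11 || !x4) — !x10 is true.
  19. (x2 || !x6 || !x7) — !x7 is true.
  20. (x11 || x7) — x11 is true.
  21. (!x6 || !x4 || x12) — !x6 is true.
  22. (!x12 || x2) — !x12 is true.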